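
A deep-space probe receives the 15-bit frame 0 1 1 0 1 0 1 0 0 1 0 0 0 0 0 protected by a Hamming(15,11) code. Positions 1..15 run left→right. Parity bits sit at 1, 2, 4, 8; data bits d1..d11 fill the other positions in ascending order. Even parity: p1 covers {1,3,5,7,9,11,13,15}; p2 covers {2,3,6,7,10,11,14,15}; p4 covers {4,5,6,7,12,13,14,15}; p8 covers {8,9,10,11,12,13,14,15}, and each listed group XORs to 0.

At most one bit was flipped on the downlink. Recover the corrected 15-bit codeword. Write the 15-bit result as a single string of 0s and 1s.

011010101100000

s1 (pos 1,3,5,7,9,11,13,15): 0⊕1⊕1⊕1⊕0⊕0⊕0⊕0 = 1
s2 (pos 2,3,6,7,10,11,14,15): 1⊕1⊕0⊕1⊕1⊕0⊕0⊕0 = 0
s4 (pos 4,5,6,7,12,13,14,15): 0⊕1⊕0⊕1⊕0⊕0⊕0⊕0 = 0
s8 (pos 8,9,10,11,12,13,14,15): 0⊕0⊕1⊕0⊕0⊕0⊕0⊕0 = 1
Syndrome s8…s1 = 1001 → error at position 9.
Flip position 9: 011010100100000 → 011010101100000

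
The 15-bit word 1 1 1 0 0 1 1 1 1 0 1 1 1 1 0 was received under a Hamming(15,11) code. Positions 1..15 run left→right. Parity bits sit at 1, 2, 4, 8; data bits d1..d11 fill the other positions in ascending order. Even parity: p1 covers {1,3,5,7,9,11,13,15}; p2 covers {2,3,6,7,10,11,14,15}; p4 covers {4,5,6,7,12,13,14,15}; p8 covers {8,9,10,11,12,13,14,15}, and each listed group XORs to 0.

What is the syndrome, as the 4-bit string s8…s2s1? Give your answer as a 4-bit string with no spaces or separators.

0100

s1 (pos 1,3,5,7,9,11,13,15): 1⊕1⊕0⊕1⊕1⊕1⊕1⊕0 = 0
s2 (pos 2,3,6,7,10,11,14,15): 1⊕1⊕1⊕1⊕0⊕1⊕1⊕0 = 0
s4 (pos 4,5,6,7,12,13,14,15): 0⊕0⊕1⊕1⊕1⊕1⊕1⊕0 = 1
s8 (pos 8,9,10,11,12,13,14,15): 1⊕1⊕0⊕1⊕1⊕1⊕1⊕0 = 0
Syndrome s8…s1 = 0100 → error at position 4.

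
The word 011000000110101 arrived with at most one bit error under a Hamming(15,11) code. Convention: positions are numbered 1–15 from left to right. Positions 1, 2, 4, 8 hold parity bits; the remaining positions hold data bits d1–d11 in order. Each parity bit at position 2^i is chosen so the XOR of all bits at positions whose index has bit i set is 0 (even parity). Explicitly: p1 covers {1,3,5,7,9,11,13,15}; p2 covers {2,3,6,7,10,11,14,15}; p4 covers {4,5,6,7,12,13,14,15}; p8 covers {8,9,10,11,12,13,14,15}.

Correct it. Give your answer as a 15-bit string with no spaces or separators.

s1 (pos 1,3,5,7,9,11,13,15): 0⊕1⊕0⊕0⊕0⊕1⊕1⊕1 = 0
s2 (pos 2,3,6,7,10,11,14,15): 1⊕1⊕0⊕0⊕1⊕1⊕0⊕1 = 1
s4 (pos 4,5,6,7,12,13,14,15): 0⊕0⊕0⊕0⊕0⊕1⊕0⊕1 = 0
s8 (pos 8,9,10,11,12,13,14,15): 0⊕0⊕1⊕1⊕0⊕1⊕0⊕1 = 0
Syndrome s8…s1 = 0010 → error at position 2.
Flip position 2: 011000000110101 → 001000000110101

001000000110101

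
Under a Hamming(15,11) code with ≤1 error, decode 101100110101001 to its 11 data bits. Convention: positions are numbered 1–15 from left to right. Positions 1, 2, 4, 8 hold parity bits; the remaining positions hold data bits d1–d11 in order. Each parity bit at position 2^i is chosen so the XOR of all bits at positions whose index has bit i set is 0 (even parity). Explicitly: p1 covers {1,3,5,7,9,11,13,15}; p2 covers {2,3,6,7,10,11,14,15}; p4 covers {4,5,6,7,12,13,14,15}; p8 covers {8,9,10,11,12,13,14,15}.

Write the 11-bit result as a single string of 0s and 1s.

10010101001

s1 (pos 1,3,5,7,9,11,13,15): 1⊕1⊕0⊕1⊕0⊕0⊕0⊕1 = 0
s2 (pos 2,3,6,7,10,11,14,15): 0⊕1⊕0⊕1⊕1⊕0⊕0⊕1 = 0
s4 (pos 4,5,6,7,12,13,14,15): 1⊕0⊕0⊕1⊕1⊕0⊕0⊕1 = 0
s8 (pos 8,9,10,11,12,13,14,15): 1⊕0⊕1⊕0⊕1⊕0⊕0⊕1 = 0
Syndrome s8…s1 = 0000 → no error.
Read data bits from positions 3,5,6,7,9,10,11,12,13,14,15: 10010101001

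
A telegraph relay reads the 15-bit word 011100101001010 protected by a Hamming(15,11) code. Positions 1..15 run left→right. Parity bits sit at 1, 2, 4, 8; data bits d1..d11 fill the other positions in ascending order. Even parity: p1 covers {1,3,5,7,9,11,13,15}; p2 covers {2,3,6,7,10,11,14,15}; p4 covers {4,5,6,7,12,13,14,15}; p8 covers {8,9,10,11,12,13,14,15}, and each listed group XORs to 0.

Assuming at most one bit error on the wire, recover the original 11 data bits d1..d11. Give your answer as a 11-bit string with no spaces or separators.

10010001010

s1 (pos 1,3,5,7,9,11,13,15): 0⊕1⊕0⊕1⊕1⊕0⊕0⊕0 = 1
s2 (pos 2,3,6,7,10,11,14,15): 1⊕1⊕0⊕1⊕0⊕0⊕1⊕0 = 0
s4 (pos 4,5,6,7,12,13,14,15): 1⊕0⊕0⊕1⊕1⊕0⊕1⊕0 = 0
s8 (pos 8,9,10,11,12,13,14,15): 0⊕1⊕0⊕0⊕1⊕0⊕1⊕0 = 1
Syndrome s8…s1 = 1001 → error at position 9.
Flip position 9: 011100101001010 → 011100100001010
Read data bits from positions 3,5,6,7,9,10,11,12,13,14,15: 10010001010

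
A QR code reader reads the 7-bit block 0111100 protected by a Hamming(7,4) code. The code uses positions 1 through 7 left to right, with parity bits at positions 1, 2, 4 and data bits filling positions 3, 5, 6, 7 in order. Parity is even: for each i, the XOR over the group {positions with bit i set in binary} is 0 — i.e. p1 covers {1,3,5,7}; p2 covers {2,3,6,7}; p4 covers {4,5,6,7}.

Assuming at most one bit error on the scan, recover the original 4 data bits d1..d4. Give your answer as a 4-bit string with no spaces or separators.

s1 (pos 1,3,5,7): 0⊕1⊕1⊕0 = 0
s2 (pos 2,3,6,7): 1⊕1⊕0⊕0 = 0
s4 (pos 4,5,6,7): 1⊕1⊕0⊕0 = 0
Syndrome s4…s1 = 000 → no error.
Read data bits from positions 3,5,6,7: 1100

1100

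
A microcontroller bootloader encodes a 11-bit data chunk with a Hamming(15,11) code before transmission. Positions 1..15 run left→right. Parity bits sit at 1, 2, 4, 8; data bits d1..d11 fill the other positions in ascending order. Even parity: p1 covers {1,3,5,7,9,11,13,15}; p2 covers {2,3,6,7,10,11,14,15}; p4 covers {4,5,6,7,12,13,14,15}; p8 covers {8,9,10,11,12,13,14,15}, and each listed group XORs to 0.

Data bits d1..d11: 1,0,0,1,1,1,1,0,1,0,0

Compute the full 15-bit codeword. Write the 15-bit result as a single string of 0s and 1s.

101000101110100

Place data at non-parity positions: p1 p2 1 p4 0 0 1 p8 1 1 1 0 1 0 0
p1 (pos 1,3,5,7,9,11,13,15): XOR of data positions = 1⊕0⊕1⊕1⊕1⊕1⊕0 = 1
p2 (pos 2,3,6,7,10,11,14,15): XOR of data positions = 1⊕0⊕1⊕1⊕1⊕0⊕0 = 0
p4 (pos 4,5,6,7,12,13,14,15): XOR of data positions = 0⊕0⊕1⊕0⊕1⊕0⊕0 = 0
p8 (pos 8,9,10,11,12,13,14,15): XOR of data positions = 1⊕1⊕1⊕0⊕1⊕0⊕0 = 0
Codeword: 101000101110100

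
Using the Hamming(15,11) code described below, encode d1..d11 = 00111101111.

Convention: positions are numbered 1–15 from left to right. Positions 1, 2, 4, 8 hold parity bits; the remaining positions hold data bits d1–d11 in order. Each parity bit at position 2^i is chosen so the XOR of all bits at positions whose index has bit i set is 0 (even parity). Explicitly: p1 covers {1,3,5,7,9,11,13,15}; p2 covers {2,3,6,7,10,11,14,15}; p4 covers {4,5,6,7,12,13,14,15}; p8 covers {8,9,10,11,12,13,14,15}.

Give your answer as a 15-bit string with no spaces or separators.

010001101101111

Place data at non-parity positions: p1 p2 0 p4 0 1 1 p8 1 1 0 1 1 1 1
p1 (pos 1,3,5,7,9,11,13,15): XOR of data positions = 0⊕0⊕1⊕1⊕0⊕1⊕1 = 0
p2 (pos 2,3,6,7,10,11,14,15): XOR of data positions = 0⊕1⊕1⊕1⊕0⊕1⊕1 = 1
p4 (pos 4,5,6,7,12,13,14,15): XOR of data positions = 0⊕1⊕1⊕1⊕1⊕1⊕1 = 0
p8 (pos 8,9,10,11,12,13,14,15): XOR of data positions = 1⊕1⊕0⊕1⊕1⊕1⊕1 = 0
Codeword: 010001101101111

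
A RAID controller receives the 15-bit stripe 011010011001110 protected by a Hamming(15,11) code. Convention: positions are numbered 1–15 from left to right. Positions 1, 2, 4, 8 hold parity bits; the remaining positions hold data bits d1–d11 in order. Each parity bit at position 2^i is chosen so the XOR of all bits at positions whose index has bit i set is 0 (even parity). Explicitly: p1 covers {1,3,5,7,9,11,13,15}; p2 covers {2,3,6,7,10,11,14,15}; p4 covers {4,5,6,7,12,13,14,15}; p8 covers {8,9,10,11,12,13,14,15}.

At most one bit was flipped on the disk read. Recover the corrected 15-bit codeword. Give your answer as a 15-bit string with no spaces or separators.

011010011101110

s1 (pos 1,3,5,7,9,11,13,15): 0⊕1⊕1⊕0⊕1⊕0⊕1⊕0 = 0
s2 (pos 2,3,6,7,10,11,14,15): 1⊕1⊕0⊕0⊕0⊕0⊕1⊕0 = 1
s4 (pos 4,5,6,7,12,13,14,15): 0⊕1⊕0⊕0⊕1⊕1⊕1⊕0 = 0
s8 (pos 8,9,10,11,12,13,14,15): 1⊕1⊕0⊕0⊕1⊕1⊕1⊕0 = 1
Syndrome s8…s1 = 1010 → error at position 10.
Flip position 10: 011010011001110 → 011010011101110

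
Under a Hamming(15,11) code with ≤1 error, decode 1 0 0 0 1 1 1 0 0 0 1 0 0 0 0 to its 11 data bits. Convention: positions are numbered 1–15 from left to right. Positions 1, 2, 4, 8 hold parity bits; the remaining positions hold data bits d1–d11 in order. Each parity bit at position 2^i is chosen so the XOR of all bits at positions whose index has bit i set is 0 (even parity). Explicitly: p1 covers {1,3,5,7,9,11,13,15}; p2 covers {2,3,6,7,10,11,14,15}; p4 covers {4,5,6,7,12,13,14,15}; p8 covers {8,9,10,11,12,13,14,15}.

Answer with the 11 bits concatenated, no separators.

01110010010

s1 (pos 1,3,5,7,9,11,13,15): 1⊕0⊕1⊕1⊕0⊕1⊕0⊕0 = 0
s2 (pos 2,3,6,7,10,11,14,15): 0⊕0⊕1⊕1⊕0⊕1⊕0⊕0 = 1
s4 (pos 4,5,6,7,12,13,14,15): 0⊕1⊕1⊕1⊕0⊕0⊕0⊕0 = 1
s8 (pos 8,9,10,11,12,13,14,15): 0⊕0⊕0⊕1⊕0⊕0⊕0⊕0 = 1
Syndrome s8…s1 = 1110 → error at position 14.
Flip position 14: 100011100010000 → 100011100010010
Read data bits from positions 3,5,6,7,9,10,11,12,13,14,15: 01110010010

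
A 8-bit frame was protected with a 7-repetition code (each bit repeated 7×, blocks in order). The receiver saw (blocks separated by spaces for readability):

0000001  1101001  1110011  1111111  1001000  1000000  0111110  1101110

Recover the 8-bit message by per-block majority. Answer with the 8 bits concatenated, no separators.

01110011

Block 1 (0000001): 1 one → 0
Block 2 (1101001): 4 ones → 1
Block 3 (1110011): 5 ones → 1
Block 4 (1111111): 7 ones → 1
Block 5 (1001000): 2 ones → 0
Block 6 (1000000): 1 one → 0
Block 7 (0111110): 5 ones → 1
Block 8 (1101110): 5 ones → 1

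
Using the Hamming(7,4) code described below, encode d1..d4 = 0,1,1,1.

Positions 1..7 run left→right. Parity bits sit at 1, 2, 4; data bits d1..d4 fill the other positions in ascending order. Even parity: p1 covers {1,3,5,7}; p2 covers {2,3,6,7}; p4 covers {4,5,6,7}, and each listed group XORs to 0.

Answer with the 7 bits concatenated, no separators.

Place data at non-parity positions: p1 p2 0 p4 1 1 1
p1 (pos 1,3,5,7): XOR of data positions = 0⊕1⊕1 = 0
p2 (pos 2,3,6,7): XOR of data positions = 0⊕1⊕1 = 0
p4 (pos 4,5,6,7): XOR of data positions = 1⊕1⊕1 = 1
Codeword: 0001111

0001111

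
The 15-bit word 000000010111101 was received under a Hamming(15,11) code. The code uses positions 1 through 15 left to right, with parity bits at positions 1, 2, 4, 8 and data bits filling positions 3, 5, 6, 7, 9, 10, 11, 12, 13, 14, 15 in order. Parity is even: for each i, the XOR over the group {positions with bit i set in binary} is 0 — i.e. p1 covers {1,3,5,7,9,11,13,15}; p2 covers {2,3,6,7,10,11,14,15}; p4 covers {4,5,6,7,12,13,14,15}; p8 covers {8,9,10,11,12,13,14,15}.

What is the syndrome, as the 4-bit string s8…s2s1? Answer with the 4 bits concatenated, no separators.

0111

s1 (pos 1,3,5,7,9,11,13,15): 0⊕0⊕0⊕0⊕0⊕1⊕1⊕1 = 1
s2 (pos 2,3,6,7,10,11,14,15): 0⊕0⊕0⊕0⊕1⊕1⊕0⊕1 = 1
s4 (pos 4,5,6,7,12,13,14,15): 0⊕0⊕0⊕0⊕1⊕1⊕0⊕1 = 1
s8 (pos 8,9,10,11,12,13,14,15): 1⊕0⊕1⊕1⊕1⊕1⊕0⊕1 = 0
Syndrome s8…s1 = 0111 → error at position 7.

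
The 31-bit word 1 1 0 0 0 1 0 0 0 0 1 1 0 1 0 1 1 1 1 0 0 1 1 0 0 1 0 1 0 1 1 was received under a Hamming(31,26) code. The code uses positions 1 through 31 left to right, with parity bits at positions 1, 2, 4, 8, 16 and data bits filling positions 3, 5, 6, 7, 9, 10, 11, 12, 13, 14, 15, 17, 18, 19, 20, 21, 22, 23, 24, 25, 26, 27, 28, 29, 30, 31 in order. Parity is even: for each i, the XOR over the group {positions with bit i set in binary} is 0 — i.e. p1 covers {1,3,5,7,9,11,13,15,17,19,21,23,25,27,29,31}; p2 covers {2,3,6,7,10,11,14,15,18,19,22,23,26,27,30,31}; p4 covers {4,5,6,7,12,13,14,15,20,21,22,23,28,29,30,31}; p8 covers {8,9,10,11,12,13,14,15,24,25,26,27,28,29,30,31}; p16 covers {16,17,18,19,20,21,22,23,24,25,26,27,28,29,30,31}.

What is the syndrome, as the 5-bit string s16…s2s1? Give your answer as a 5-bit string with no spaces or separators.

01010

s1 (pos 1,3,5,7,9,11,13,15,17,19,21,23,25,27,29,31): 1⊕0⊕0⊕0⊕0⊕1⊕0⊕0⊕1⊕1⊕0⊕1⊕0⊕0⊕0⊕1 = 0
s2 (pos 2,3,6,7,10,11,14,15,18,19,22,23,26,27,30,31): 1⊕0⊕1⊕0⊕0⊕1⊕1⊕0⊕1⊕1⊕1⊕1⊕1⊕0⊕1⊕1 = 1
s4 (pos 4,5,6,7,12,13,14,15,20,21,22,23,28,29,30,31): 0⊕0⊕1⊕0⊕1⊕0⊕1⊕0⊕0⊕0⊕1⊕1⊕1⊕0⊕1⊕1 = 0
s8 (pos 8,9,10,11,12,13,14,15,24,25,26,27,28,29,30,31): 0⊕0⊕0⊕1⊕1⊕0⊕1⊕0⊕0⊕0⊕1⊕0⊕1⊕0⊕1⊕1 = 1
s16 (pos 16,17,18,19,20,21,22,23,24,25,26,27,28,29,30,31): 1⊕1⊕1⊕1⊕0⊕0⊕1⊕1⊕0⊕0⊕1⊕0⊕1⊕0⊕1⊕1 = 0
Syndrome s16…s1 = 01010 → error at position 10.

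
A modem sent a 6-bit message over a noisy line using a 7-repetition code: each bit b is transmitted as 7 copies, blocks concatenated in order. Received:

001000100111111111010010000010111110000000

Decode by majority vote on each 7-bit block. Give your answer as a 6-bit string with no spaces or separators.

Block 1 (0010001): 2 ones → 0
Block 2 (0011111): 5 ones → 1
Block 3 (1111010): 5 ones → 1
Block 4 (0100000): 1 one → 0
Block 5 (1011111): 6 ones → 1
Block 6 (0000000): 0 ones → 0

011010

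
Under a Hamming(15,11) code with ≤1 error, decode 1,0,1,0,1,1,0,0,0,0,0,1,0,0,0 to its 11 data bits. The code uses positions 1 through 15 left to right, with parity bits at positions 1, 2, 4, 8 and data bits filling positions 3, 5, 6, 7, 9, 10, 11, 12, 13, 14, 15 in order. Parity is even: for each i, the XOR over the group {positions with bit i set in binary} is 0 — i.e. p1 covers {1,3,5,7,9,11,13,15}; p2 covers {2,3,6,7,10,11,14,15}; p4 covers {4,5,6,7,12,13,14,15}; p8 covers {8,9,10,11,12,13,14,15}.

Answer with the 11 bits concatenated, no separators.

11100001100

s1 (pos 1,3,5,7,9,11,13,15): 1⊕1⊕1⊕0⊕0⊕0⊕0⊕0 = 1
s2 (pos 2,3,6,7,10,11,14,15): 0⊕1⊕1⊕0⊕0⊕0⊕0⊕0 = 0
s4 (pos 4,5,6,7,12,13,14,15): 0⊕1⊕1⊕0⊕1⊕0⊕0⊕0 = 1
s8 (pos 8,9,10,11,12,13,14,15): 0⊕0⊕0⊕0⊕1⊕0⊕0⊕0 = 1
Syndrome s8…s1 = 1101 → error at position 13.
Flip position 13: 101011000001000 → 101011000001100
Read data bits from positions 3,5,6,7,9,10,11,12,13,14,15: 11100001100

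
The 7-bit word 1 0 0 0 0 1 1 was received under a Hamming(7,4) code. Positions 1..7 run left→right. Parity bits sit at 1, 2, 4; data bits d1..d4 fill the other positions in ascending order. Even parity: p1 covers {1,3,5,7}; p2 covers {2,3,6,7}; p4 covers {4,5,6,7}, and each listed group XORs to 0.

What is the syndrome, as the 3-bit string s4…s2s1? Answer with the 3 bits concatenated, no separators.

s1 (pos 1,3,5,7): 1⊕0⊕0⊕1 = 0
s2 (pos 2,3,6,7): 0⊕0⊕1⊕1 = 0
s4 (pos 4,5,6,7): 0⊕0⊕1⊕1 = 0
Syndrome s4…s1 = 000 → no error.

000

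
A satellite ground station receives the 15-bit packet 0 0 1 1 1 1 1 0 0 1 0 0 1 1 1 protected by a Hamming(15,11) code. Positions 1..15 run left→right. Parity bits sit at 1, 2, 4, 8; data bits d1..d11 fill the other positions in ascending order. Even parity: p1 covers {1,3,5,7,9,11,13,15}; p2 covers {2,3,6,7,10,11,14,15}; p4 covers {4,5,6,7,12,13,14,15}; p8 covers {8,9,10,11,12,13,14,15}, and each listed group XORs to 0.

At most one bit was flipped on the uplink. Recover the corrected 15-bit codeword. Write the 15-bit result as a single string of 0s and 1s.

s1 (pos 1,3,5,7,9,11,13,15): 0⊕1⊕1⊕1⊕0⊕0⊕1⊕1 = 1
s2 (pos 2,3,6,7,10,11,14,15): 0⊕1⊕1⊕1⊕1⊕0⊕1⊕1 = 0
s4 (pos 4,5,6,7,12,13,14,15): 1⊕1⊕1⊕1⊕0⊕1⊕1⊕1 = 1
s8 (pos 8,9,10,11,12,13,14,15): 0⊕0⊕1⊕0⊕0⊕1⊕1⊕1 = 0
Syndrome s8…s1 = 0101 → error at position 5.
Flip position 5: 001111100100111 → 001101100100111

001101100100111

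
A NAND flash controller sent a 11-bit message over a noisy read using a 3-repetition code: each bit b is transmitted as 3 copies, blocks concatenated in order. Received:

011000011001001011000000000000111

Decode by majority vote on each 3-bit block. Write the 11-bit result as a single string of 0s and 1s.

10100100001

Block 1 (011): 2 ones → 1
Block 2 (000): 0 ones → 0
Block 3 (011): 2 ones → 1
Block 4 (001): 1 one → 0
Block 5 (001): 1 one → 0
Block 6 (011): 2 ones → 1
Block 7 (000): 0 ones → 0
Block 8 (000): 0 ones → 0
Block 9 (000): 0 ones → 0
Block 10 (000): 0 ones → 0
Block 11 (111): 3 ones → 1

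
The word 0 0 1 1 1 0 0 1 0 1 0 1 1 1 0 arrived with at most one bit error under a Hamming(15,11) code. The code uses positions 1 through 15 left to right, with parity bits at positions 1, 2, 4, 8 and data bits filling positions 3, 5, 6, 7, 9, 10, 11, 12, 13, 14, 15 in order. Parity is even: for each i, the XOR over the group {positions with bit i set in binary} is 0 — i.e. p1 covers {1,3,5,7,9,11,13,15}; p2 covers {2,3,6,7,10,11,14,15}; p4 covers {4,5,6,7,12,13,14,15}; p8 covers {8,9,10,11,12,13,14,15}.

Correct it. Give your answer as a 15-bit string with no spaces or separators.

s1 (pos 1,3,5,7,9,11,13,15): 0⊕1⊕1⊕0⊕0⊕0⊕1⊕0 = 1
s2 (pos 2,3,6,7,10,11,14,15): 0⊕1⊕0⊕0⊕1⊕0⊕1⊕0 = 1
s4 (pos 4,5,6,7,12,13,14,15): 1⊕1⊕0⊕0⊕1⊕1⊕1⊕0 = 1
s8 (pos 8,9,10,11,12,13,14,15): 1⊕0⊕1⊕0⊕1⊕1⊕1⊕0 = 1
Syndrome s8…s1 = 1111 → error at position 15.
Flip position 15: 001110010101110 → 001110010101111

001110010101111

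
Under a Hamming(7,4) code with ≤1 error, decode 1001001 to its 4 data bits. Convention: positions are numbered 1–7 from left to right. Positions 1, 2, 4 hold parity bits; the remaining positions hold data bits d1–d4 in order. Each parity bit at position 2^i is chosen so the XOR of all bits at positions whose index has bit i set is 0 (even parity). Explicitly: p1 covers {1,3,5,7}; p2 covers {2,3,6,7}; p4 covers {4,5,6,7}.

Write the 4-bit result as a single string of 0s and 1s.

0001

s1 (pos 1,3,5,7): 1⊕0⊕0⊕1 = 0
s2 (pos 2,3,6,7): 0⊕0⊕0⊕1 = 1
s4 (pos 4,5,6,7): 1⊕0⊕0⊕1 = 0
Syndrome s4…s1 = 010 → error at position 2.
Flip position 2: 1001001 → 1101001
Read data bits from positions 3,5,6,7: 0001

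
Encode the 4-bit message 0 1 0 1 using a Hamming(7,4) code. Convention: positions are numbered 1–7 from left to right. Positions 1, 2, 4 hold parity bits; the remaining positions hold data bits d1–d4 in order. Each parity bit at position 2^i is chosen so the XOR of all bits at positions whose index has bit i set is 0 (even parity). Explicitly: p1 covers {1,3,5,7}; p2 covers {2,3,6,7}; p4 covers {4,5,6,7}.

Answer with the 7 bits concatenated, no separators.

Place data at non-parity positions: p1 p2 0 p4 1 0 1
p1 (pos 1,3,5,7): XOR of data positions = 0⊕1⊕1 = 0
p2 (pos 2,3,6,7): XOR of data positions = 0⊕0⊕1 = 1
p4 (pos 4,5,6,7): XOR of data positions = 1⊕0⊕1 = 0
Codeword: 0100101

0100101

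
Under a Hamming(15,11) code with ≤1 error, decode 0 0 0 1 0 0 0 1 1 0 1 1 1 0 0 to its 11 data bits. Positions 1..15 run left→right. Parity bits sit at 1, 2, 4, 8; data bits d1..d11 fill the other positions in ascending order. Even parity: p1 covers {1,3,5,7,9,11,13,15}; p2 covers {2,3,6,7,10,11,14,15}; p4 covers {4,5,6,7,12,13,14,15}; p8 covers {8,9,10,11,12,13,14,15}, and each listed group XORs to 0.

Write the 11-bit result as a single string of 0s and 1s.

s1 (pos 1,3,5,7,9,11,13,15): 0⊕0⊕0⊕0⊕1⊕1⊕1⊕0 = 1
s2 (pos 2,3,6,7,10,11,14,15): 0⊕0⊕0⊕0⊕0⊕1⊕0⊕0 = 1
s4 (pos 4,5,6,7,12,13,14,15): 1⊕0⊕0⊕0⊕1⊕1⊕0⊕0 = 1
s8 (pos 8,9,10,11,12,13,14,15): 1⊕1⊕0⊕1⊕1⊕1⊕0⊕0 = 1
Syndrome s8…s1 = 1111 → error at position 15.
Flip position 15: 000100011011100 → 000100011011101
Read data bits from positions 3,5,6,7,9,10,11,12,13,14,15: 00001011101

00001011101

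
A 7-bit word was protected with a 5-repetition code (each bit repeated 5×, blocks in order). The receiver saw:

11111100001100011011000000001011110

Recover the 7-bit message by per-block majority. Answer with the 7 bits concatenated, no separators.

1001001

Block 1 (11111): 5 ones → 1
Block 2 (10000): 1 one → 0
Block 3 (11000): 2 ones → 0
Block 4 (11011): 4 ones → 1
Block 5 (00000): 0 ones → 0
Block 6 (00010): 1 one → 0
Block 7 (11110): 4 ones → 1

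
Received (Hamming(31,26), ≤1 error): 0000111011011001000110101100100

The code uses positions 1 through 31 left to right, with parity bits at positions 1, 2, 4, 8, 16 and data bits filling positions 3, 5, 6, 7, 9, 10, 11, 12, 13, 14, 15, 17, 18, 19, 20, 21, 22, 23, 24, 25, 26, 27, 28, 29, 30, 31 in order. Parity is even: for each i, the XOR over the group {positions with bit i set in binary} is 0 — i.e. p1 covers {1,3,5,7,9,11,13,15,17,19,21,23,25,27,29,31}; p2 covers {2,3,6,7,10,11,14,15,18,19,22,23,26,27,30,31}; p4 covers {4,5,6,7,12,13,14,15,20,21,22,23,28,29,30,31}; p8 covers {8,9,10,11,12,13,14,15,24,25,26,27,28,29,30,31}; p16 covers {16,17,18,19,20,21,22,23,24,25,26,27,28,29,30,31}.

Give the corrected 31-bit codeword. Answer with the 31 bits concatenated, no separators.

0000111011011001000110101100110

s1 (pos 1,3,5,7,9,11,13,15,17,19,21,23,25,27,29,31): 0⊕0⊕1⊕1⊕1⊕0⊕1⊕0⊕0⊕0⊕1⊕1⊕1⊕0⊕1⊕0 = 0
s2 (pos 2,3,6,7,10,11,14,15,18,19,22,23,26,27,30,31): 0⊕0⊕1⊕1⊕1⊕0⊕0⊕0⊕0⊕0⊕0⊕1⊕1⊕0⊕0⊕0 = 1
s4 (pos 4,5,6,7,12,13,14,15,20,21,22,23,28,29,30,31): 0⊕1⊕1⊕1⊕1⊕1⊕0⊕0⊕1⊕1⊕0⊕1⊕0⊕1⊕0⊕0 = 1
s8 (pos 8,9,10,11,12,13,14,15,24,25,26,27,28,29,30,31): 0⊕1⊕1⊕0⊕1⊕1⊕0⊕0⊕0⊕1⊕1⊕0⊕0⊕1⊕0⊕0 = 1
s16 (pos 16,17,18,19,20,21,22,23,24,25,26,27,28,29,30,31): 1⊕0⊕0⊕0⊕1⊕1⊕0⊕1⊕0⊕1⊕1⊕0⊕0⊕1⊕0⊕0 = 1
Syndrome s16…s1 = 11110 → error at position 30.
Flip position 30: 0000111011011001000110101100100 → 0000111011011001000110101100110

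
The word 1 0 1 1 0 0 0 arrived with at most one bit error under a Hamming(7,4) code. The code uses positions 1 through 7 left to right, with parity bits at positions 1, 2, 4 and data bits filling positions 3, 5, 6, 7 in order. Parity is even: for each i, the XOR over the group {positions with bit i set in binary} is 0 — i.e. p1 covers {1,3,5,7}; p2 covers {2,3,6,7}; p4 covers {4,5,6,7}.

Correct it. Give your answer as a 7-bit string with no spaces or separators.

1011010

s1 (pos 1,3,5,7): 1⊕1⊕0⊕0 = 0
s2 (pos 2,3,6,7): 0⊕1⊕0⊕0 = 1
s4 (pos 4,5,6,7): 1⊕0⊕0⊕0 = 1
Syndrome s4…s1 = 110 → error at position 6.
Flip position 6: 1011000 → 1011010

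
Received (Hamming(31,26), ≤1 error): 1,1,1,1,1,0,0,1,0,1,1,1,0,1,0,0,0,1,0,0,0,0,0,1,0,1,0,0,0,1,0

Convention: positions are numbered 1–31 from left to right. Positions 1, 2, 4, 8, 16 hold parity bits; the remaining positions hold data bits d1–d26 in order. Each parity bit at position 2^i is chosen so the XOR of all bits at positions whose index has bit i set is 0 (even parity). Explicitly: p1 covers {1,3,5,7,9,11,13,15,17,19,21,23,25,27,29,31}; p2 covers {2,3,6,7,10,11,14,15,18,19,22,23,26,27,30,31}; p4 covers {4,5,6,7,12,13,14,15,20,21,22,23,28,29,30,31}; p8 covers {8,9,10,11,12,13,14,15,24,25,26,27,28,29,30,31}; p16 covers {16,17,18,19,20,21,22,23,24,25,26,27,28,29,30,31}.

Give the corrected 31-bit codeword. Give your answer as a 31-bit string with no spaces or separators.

s1 (pos 1,3,5,7,9,11,13,15,17,19,21,23,25,27,29,31): 1⊕1⊕1⊕0⊕0⊕1⊕0⊕0⊕0⊕0⊕0⊕0⊕0⊕0⊕0⊕0 = 0
s2 (pos 2,3,6,7,10,11,14,15,18,19,22,23,26,27,30,31): 1⊕1⊕0⊕0⊕1⊕1⊕1⊕0⊕1⊕0⊕0⊕0⊕1⊕0⊕1⊕0 = 0
s4 (pos 4,5,6,7,12,13,14,15,20,21,22,23,28,29,30,31): 1⊕1⊕0⊕0⊕1⊕0⊕1⊕0⊕0⊕0⊕0⊕0⊕0⊕0⊕1⊕0 = 1
s8 (pos 8,9,10,11,12,13,14,15,24,25,26,27,28,29,30,31): 1⊕0⊕1⊕1⊕1⊕0⊕1⊕0⊕1⊕0⊕1⊕0⊕0⊕0⊕1⊕0 = 0
s16 (pos 16,17,18,19,20,21,22,23,24,25,26,27,28,29,30,31): 0⊕0⊕1⊕0⊕0⊕0⊕0⊕0⊕1⊕0⊕1⊕0⊕0⊕0⊕1⊕0 = 0
Syndrome s16…s1 = 00100 → error at position 4.
Flip position 4: 1111100101110100010000010100010 → 1110100101110100010000010100010

1110100101110100010000010100010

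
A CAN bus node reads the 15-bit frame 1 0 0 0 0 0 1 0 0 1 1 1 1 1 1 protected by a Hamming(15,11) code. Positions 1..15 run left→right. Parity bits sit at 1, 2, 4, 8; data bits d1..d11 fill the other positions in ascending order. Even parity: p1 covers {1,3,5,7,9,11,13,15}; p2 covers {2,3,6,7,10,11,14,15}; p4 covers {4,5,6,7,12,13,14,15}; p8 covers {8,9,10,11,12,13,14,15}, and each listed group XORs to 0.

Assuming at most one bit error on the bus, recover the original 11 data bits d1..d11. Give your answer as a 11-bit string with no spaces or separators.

00000111111

s1 (pos 1,3,5,7,9,11,13,15): 1⊕0⊕0⊕1⊕0⊕1⊕1⊕1 = 1
s2 (pos 2,3,6,7,10,11,14,15): 0⊕0⊕0⊕1⊕1⊕1⊕1⊕1 = 1
s4 (pos 4,5,6,7,12,13,14,15): 0⊕0⊕0⊕1⊕1⊕1⊕1⊕1 = 1
s8 (pos 8,9,10,11,12,13,14,15): 0⊕0⊕1⊕1⊕1⊕1⊕1⊕1 = 0
Syndrome s8…s1 = 0111 → error at position 7.
Flip position 7: 100000100111111 → 100000000111111
Read data bits from positions 3,5,6,7,9,10,11,12,13,14,15: 00000111111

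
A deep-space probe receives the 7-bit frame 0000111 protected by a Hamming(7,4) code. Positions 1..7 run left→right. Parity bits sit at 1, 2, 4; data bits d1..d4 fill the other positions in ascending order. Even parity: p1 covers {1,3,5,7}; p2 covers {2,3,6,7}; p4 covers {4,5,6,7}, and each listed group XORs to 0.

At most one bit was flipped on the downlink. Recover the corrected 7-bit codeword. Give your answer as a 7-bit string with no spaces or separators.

s1 (pos 1,3,5,7): 0⊕0⊕1⊕1 = 0
s2 (pos 2,3,6,7): 0⊕0⊕1⊕1 = 0
s4 (pos 4,5,6,7): 0⊕1⊕1⊕1 = 1
Syndrome s4…s1 = 100 → error at position 4.
Flip position 4: 0000111 → 0001111

0001111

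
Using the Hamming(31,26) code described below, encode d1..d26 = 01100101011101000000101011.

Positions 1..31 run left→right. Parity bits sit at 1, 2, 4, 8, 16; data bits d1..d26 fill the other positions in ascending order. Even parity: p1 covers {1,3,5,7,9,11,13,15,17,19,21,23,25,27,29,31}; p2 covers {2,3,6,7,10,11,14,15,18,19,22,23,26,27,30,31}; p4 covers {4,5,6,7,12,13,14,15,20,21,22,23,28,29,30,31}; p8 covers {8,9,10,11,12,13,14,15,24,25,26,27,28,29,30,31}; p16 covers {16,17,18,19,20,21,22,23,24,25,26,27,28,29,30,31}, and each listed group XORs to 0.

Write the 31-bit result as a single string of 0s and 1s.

Place data at non-parity positions: p1 p2 0 p4 1 1 0 p8 0 1 0 1 0 1 1 p16 1 0 1 0 0 0 0 0 0 1 0 1 0 1 1
p1 (pos 1,3,5,7,9,11,13,15,17,19,21,23,25,27,29,31): XOR of data positions = 0⊕1⊕0⊕0⊕0⊕0⊕1⊕1⊕1⊕0⊕0⊕0⊕0⊕0⊕1 = 1
p2 (pos 2,3,6,7,10,11,14,15,18,19,22,23,26,27,30,31): XOR of data positions = 0⊕1⊕0⊕1⊕0⊕1⊕1⊕0⊕1⊕0⊕0⊕1⊕0⊕1⊕1 = 0
p4 (pos 4,5,6,7,12,13,14,15,20,21,22,23,28,29,30,31): XOR of data positions = 1⊕1⊕0⊕1⊕0⊕1⊕1⊕0⊕0⊕0⊕0⊕1⊕0⊕1⊕1 = 0
p8 (pos 8,9,10,11,12,13,14,15,24,25,26,27,28,29,30,31): XOR of data positions = 0⊕1⊕0⊕1⊕0⊕1⊕1⊕0⊕0⊕1⊕0⊕1⊕0⊕1⊕1 = 0
p16 (pos 16,17,18,19,20,21,22,23,24,25,26,27,28,29,30,31): XOR of data positions = 1⊕0⊕1⊕0⊕0⊕0⊕0⊕0⊕0⊕1⊕0⊕1⊕0⊕1⊕1 = 0
Codeword: 1000110001010110101000000101011

1000110001010110101000000101011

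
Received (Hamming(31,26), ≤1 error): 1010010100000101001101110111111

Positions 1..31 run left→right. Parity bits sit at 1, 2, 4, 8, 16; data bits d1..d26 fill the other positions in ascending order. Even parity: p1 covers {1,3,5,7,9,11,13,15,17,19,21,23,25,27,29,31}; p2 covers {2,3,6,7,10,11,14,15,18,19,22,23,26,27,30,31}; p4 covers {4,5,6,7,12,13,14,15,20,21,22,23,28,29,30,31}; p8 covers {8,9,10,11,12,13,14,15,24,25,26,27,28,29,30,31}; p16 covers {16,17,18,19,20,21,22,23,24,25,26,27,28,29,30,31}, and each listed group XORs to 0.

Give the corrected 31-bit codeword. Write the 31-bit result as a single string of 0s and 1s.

s1 (pos 1,3,5,7,9,11,13,15,17,19,21,23,25,27,29,31): 1⊕1⊕0⊕0⊕0⊕0⊕0⊕0⊕0⊕1⊕0⊕1⊕0⊕1⊕1⊕1 = 1
s2 (pos 2,3,6,7,10,11,14,15,18,19,22,23,26,27,30,31): 0⊕1⊕1⊕0⊕0⊕0⊕1⊕0⊕0⊕1⊕1⊕1⊕1⊕1⊕1⊕1 = 0
s4 (pos 4,5,6,7,12,13,14,15,20,21,22,23,28,29,30,31): 0⊕0⊕1⊕0⊕0⊕0⊕1⊕0⊕1⊕0⊕1⊕1⊕1⊕1⊕1⊕1 = 1
s8 (pos 8,9,10,11,12,13,14,15,24,25,26,27,28,29,30,31): 1⊕0⊕0⊕0⊕0⊕0⊕1⊕0⊕1⊕0⊕1⊕1⊕1⊕1⊕1⊕1 = 1
s16 (pos 16,17,18,19,20,21,22,23,24,25,26,27,28,29,30,31): 1⊕0⊕0⊕1⊕1⊕0⊕1⊕1⊕1⊕0⊕1⊕1⊕1⊕1⊕1⊕1 = 0
Syndrome s16…s1 = 01101 → error at position 13.
Flip position 13: 1010010100000101001101110111111 → 1010010100001101001101110111111

1010010100001101001101110111111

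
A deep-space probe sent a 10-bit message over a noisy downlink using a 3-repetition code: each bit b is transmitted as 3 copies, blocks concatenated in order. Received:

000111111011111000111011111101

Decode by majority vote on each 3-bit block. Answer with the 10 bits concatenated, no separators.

0111101111

Block 1 (000): 0 ones → 0
Block 2 (111): 3 ones → 1
Block 3 (111): 3 ones → 1
Block 4 (011): 2 ones → 1
Block 5 (111): 3 ones → 1
Block 6 (000): 0 ones → 0
Block 7 (111): 3 ones → 1
Block 8 (011): 2 ones → 1
Block 9 (111): 3 ones → 1
Block 10 (101): 2 ones → 1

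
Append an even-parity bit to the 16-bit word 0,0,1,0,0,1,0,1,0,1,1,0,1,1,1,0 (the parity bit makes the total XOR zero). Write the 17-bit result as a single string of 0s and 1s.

XOR of the 16 data bits: 0⊕0⊕1⊕0⊕0⊕1⊕0⊕1⊕0⊕1⊕1⊕0⊕1⊕1⊕1⊕0 = 0
Parity bit = 0 (so all 17 bits XOR to 0).

00100101011011100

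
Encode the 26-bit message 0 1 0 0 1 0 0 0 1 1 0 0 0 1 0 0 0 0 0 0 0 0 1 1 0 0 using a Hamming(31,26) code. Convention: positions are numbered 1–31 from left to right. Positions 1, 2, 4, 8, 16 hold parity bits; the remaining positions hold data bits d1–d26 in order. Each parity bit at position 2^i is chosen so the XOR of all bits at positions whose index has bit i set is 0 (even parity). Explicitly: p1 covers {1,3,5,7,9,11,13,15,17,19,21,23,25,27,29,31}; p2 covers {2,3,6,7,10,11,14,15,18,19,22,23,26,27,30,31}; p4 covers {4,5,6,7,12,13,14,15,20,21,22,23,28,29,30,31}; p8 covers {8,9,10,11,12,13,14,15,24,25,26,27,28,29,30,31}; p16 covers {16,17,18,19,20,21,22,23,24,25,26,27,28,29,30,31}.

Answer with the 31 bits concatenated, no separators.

1001100110001101001000000001100

Place data at non-parity positions: p1 p2 0 p4 1 0 0 p8 1 0 0 0 1 1 0 p16 0 0 1 0 0 0 0 0 0 0 0 1 1 0 0
p1 (pos 1,3,5,7,9,11,13,15,17,19,21,23,25,27,29,31): XOR of data positions = 0⊕1⊕0⊕1⊕0⊕1⊕0⊕0⊕1⊕0⊕0⊕0⊕0⊕1⊕0 = 1
p2 (pos 2,3,6,7,10,11,14,15,18,19,22,23,26,27,30,31): XOR of data positions = 0⊕0⊕0⊕0⊕0⊕1⊕0⊕0⊕1⊕0⊕0⊕0⊕0⊕0⊕0 = 0
p4 (pos 4,5,6,7,12,13,14,15,20,21,22,23,28,29,30,31): XOR of data positions = 1⊕0⊕0⊕0⊕1⊕1⊕0⊕0⊕0⊕0⊕0⊕1⊕1⊕0⊕0 = 1
p8 (pos 8,9,10,11,12,13,14,15,24,25,26,27,28,29,30,31): XOR of data positions = 1⊕0⊕0⊕0⊕1⊕1⊕0⊕0⊕0⊕0⊕0⊕1⊕1⊕0⊕0 = 1
p16 (pos 16,17,18,19,20,21,22,23,24,25,26,27,28,29,30,31): XOR of data positions = 0⊕0⊕1⊕0⊕0⊕0⊕0⊕0⊕0⊕0⊕0⊕1⊕1⊕0⊕0 = 1
Codeword: 1001100110001101001000000001100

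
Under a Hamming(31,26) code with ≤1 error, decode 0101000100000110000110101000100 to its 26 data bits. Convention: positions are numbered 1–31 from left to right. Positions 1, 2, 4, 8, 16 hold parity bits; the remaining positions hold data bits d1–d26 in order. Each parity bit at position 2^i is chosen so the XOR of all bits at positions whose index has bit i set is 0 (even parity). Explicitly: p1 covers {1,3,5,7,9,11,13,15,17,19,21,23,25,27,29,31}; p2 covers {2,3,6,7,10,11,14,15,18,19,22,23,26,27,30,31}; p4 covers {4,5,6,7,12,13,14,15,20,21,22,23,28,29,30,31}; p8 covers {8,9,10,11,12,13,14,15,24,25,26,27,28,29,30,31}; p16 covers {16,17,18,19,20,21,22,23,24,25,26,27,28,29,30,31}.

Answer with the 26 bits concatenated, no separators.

s1 (pos 1,3,5,7,9,11,13,15,17,19,21,23,25,27,29,31): 0⊕0⊕0⊕0⊕0⊕0⊕0⊕1⊕0⊕0⊕1⊕1⊕1⊕0⊕1⊕0 = 1
s2 (pos 2,3,6,7,10,11,14,15,18,19,22,23,26,27,30,31): 1⊕0⊕0⊕0⊕0⊕0⊕1⊕1⊕0⊕0⊕0⊕1⊕0⊕0⊕0⊕0 = 0
s4 (pos 4,5,6,7,12,13,14,15,20,21,22,23,28,29,30,31): 1⊕0⊕0⊕0⊕0⊕0⊕1⊕1⊕1⊕1⊕0⊕1⊕0⊕1⊕0⊕0 = 1
s8 (pos 8,9,10,11,12,13,14,15,24,25,26,27,28,29,30,31): 1⊕0⊕0⊕0⊕0⊕0⊕1⊕1⊕0⊕1⊕0⊕0⊕0⊕1⊕0⊕0 = 1
s16 (pos 16,17,18,19,20,21,22,23,24,25,26,27,28,29,30,31): 0⊕0⊕0⊕0⊕1⊕1⊕0⊕1⊕0⊕1⊕0⊕0⊕0⊕1⊕0⊕0 = 1
Syndrome s16…s1 = 11101 → error at position 29.
Flip position 29: 0101000100000110000110101000100 → 0101000100000110000110101000000
Read data bits from positions 3,5,6,7,9,10,11,12,13,14,15,17,18,19,20,21,22,23,24,25,26,27,28,29,30,31: 00000000011000110101000000

00000000011000110101000000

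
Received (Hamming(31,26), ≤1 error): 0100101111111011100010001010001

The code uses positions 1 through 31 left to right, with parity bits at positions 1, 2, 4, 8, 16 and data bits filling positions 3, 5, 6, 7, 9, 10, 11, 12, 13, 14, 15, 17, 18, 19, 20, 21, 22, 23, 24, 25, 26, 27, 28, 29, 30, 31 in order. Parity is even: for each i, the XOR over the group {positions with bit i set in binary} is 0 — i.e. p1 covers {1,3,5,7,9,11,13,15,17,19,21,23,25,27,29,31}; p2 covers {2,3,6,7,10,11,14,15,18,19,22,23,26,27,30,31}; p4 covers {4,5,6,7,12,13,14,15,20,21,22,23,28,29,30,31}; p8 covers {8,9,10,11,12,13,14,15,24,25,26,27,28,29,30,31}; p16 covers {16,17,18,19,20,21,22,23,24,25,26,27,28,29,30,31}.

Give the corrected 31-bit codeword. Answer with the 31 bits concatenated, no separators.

0100100111111011100010001010001

s1 (pos 1,3,5,7,9,11,13,15,17,19,21,23,25,27,29,31): 0⊕0⊕1⊕1⊕1⊕1⊕1⊕1⊕1⊕0⊕1⊕0⊕1⊕1⊕0⊕1 = 1
s2 (pos 2,3,6,7,10,11,14,15,18,19,22,23,26,27,30,31): 1⊕0⊕0⊕1⊕1⊕1⊕0⊕1⊕0⊕0⊕0⊕0⊕0⊕1⊕0⊕1 = 1
s4 (pos 4,5,6,7,12,13,14,15,20,21,22,23,28,29,30,31): 0⊕1⊕0⊕1⊕1⊕1⊕0⊕1⊕0⊕1⊕0⊕0⊕0⊕0⊕0⊕1 = 1
s8 (pos 8,9,10,11,12,13,14,15,24,25,26,27,28,29,30,31): 1⊕1⊕1⊕1⊕1⊕1⊕0⊕1⊕0⊕1⊕0⊕1⊕0⊕0⊕0⊕1 = 0
s16 (pos 16,17,18,19,20,21,22,23,24,25,26,27,28,29,30,31): 1⊕1⊕0⊕0⊕0⊕1⊕0⊕0⊕0⊕1⊕0⊕1⊕0⊕0⊕0⊕1 = 0
Syndrome s16…s1 = 00111 → error at position 7.
Flip position 7: 0100101111111011100010001010001 → 0100100111111011100010001010001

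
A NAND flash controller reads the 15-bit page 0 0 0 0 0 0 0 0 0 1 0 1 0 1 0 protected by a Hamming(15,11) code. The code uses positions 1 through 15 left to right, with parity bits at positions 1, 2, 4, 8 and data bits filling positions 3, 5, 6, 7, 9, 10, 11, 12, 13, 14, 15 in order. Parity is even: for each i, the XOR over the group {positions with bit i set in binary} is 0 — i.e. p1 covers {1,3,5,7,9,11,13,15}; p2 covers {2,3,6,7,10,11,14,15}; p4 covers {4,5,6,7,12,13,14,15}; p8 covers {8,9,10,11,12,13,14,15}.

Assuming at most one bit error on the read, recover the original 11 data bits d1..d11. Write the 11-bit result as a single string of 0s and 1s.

00000101010

s1 (pos 1,3,5,7,9,11,13,15): 0⊕0⊕0⊕0⊕0⊕0⊕0⊕0 = 0
s2 (pos 2,3,6,7,10,11,14,15): 0⊕0⊕0⊕0⊕1⊕0⊕1⊕0 = 0
s4 (pos 4,5,6,7,12,13,14,15): 0⊕0⊕0⊕0⊕1⊕0⊕1⊕0 = 0
s8 (pos 8,9,10,11,12,13,14,15): 0⊕0⊕1⊕0⊕1⊕0⊕1⊕0 = 1
Syndrome s8…s1 = 1000 → error at position 8.
Flip position 8: 000000000101010 → 000000010101010
Read data bits from positions 3,5,6,7,9,10,11,12,13,14,15: 00000101010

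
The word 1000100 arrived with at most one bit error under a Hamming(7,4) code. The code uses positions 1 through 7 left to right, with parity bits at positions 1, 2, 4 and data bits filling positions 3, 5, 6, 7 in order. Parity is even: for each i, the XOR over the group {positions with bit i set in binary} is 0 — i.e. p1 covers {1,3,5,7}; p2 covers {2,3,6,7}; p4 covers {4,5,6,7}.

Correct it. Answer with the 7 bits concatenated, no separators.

1001100

s1 (pos 1,3,5,7): 1⊕0⊕1⊕0 = 0
s2 (pos 2,3,6,7): 0⊕0⊕0⊕0 = 0
s4 (pos 4,5,6,7): 0⊕1⊕0⊕0 = 1
Syndrome s4…s1 = 100 → error at position 4.
Flip position 4: 1000100 → 1001100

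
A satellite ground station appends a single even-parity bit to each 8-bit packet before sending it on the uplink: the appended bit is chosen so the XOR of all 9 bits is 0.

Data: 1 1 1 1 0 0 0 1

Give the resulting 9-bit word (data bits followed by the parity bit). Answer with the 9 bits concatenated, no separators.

111100011

XOR of the 8 data bits: 1⊕1⊕1⊕1⊕0⊕0⊕0⊕1 = 1
Parity bit = 1 (so all 9 bits XOR to 0).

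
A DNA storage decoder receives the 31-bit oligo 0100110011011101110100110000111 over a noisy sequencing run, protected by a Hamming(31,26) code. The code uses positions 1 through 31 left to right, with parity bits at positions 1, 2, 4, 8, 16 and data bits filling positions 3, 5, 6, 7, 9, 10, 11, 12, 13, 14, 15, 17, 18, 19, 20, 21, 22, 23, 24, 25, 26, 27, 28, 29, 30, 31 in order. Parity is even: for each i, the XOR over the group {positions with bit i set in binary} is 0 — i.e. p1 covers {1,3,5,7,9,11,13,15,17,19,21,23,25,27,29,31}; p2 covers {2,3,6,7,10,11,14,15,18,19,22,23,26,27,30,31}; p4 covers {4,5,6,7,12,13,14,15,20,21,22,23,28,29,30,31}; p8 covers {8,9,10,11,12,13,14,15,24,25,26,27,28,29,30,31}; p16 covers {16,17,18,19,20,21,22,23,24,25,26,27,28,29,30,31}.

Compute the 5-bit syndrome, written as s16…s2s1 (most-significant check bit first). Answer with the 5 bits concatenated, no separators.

11001

s1 (pos 1,3,5,7,9,11,13,15,17,19,21,23,25,27,29,31): 0⊕0⊕1⊕0⊕1⊕0⊕1⊕0⊕1⊕0⊕0⊕1⊕0⊕0⊕1⊕1 = 1
s2 (pos 2,3,6,7,10,11,14,15,18,19,22,23,26,27,30,31): 1⊕0⊕1⊕0⊕1⊕0⊕1⊕0⊕1⊕0⊕0⊕1⊕0⊕0⊕1⊕1 = 0
s4 (pos 4,5,6,7,12,13,14,15,20,21,22,23,28,29,30,31): 0⊕1⊕1⊕0⊕1⊕1⊕1⊕0⊕1⊕0⊕0⊕1⊕0⊕1⊕1⊕1 = 0
s8 (pos 8,9,10,11,12,13,14,15,24,25,26,27,28,29,30,31): 0⊕1⊕1⊕0⊕1⊕1⊕1⊕0⊕1⊕0⊕0⊕0⊕0⊕1⊕1⊕1 = 1
s16 (pos 16,17,18,19,20,21,22,23,24,25,26,27,28,29,30,31): 1⊕1⊕1⊕0⊕1⊕0⊕0⊕1⊕1⊕0⊕0⊕0⊕0⊕1⊕1⊕1 = 1
Syndrome s16…s1 = 11001 → error at position 25.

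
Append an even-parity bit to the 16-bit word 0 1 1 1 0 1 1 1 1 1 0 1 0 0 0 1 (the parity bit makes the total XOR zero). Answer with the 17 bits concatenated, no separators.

XOR of the 16 data bits: 0⊕1⊕1⊕1⊕0⊕1⊕1⊕1⊕1⊕1⊕0⊕1⊕0⊕0⊕0⊕1 = 0
Parity bit = 0 (so all 17 bits XOR to 0).

01110111110100010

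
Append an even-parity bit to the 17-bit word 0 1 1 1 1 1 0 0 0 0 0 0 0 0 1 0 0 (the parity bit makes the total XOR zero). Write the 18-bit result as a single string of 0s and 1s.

XOR of the 17 data bits: 0⊕1⊕1⊕1⊕1⊕1⊕0⊕0⊕0⊕0⊕0⊕0⊕0⊕0⊕1⊕0⊕0 = 0
Parity bit = 0 (so all 18 bits XOR to 0).

011111000000001000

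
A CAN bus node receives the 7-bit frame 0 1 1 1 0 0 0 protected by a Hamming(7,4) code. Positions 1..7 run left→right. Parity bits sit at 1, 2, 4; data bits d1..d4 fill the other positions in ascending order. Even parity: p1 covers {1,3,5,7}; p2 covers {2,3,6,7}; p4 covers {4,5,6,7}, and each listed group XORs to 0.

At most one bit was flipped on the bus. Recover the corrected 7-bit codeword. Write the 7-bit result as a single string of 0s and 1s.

0111100

s1 (pos 1,3,5,7): 0⊕1⊕0⊕0 = 1
s2 (pos 2,3,6,7): 1⊕1⊕0⊕0 = 0
s4 (pos 4,5,6,7): 1⊕0⊕0⊕0 = 1
Syndrome s4…s1 = 101 → error at position 5.
Flip position 5: 0111000 → 0111100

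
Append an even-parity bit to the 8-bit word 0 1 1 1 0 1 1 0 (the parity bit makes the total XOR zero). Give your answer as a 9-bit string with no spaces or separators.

011101101

XOR of the 8 data bits: 0⊕1⊕1⊕1⊕0⊕1⊕1⊕0 = 1
Parity bit = 1 (so all 9 bits XOR to 0).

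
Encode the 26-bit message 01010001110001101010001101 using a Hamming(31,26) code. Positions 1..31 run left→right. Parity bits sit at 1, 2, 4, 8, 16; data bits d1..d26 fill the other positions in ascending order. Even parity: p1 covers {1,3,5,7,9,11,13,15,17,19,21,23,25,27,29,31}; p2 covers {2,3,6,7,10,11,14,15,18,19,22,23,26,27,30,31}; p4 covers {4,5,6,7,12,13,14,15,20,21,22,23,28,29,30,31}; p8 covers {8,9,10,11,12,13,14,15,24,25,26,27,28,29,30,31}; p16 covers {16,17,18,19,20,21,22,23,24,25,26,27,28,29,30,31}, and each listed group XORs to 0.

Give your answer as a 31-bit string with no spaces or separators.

0100101100011101001101010001101

Place data at non-parity positions: p1 p2 0 p4 1 0 1 p8 0 0 0 1 1 1 0 p16 0 0 1 1 0 1 0 1 0 0 0 1 1 0 1
p1 (pos 1,3,5,7,9,11,13,15,17,19,21,23,25,27,29,31): XOR of data positions = 0⊕1⊕1⊕0⊕0⊕1⊕0⊕0⊕1⊕0⊕0⊕0⊕0⊕1⊕1 = 0
p2 (pos 2,3,6,7,10,11,14,15,18,19,22,23,26,27,30,31): XOR of data positions = 0⊕0⊕1⊕0⊕0⊕1⊕0⊕0⊕1⊕1⊕0⊕0⊕0⊕0⊕1 = 1
p4 (pos 4,5,6,7,12,13,14,15,20,21,22,23,28,29,30,31): XOR of data positions = 1⊕0⊕1⊕1⊕1⊕1⊕0⊕1⊕0⊕1⊕0⊕1⊕1⊕0⊕1 = 0
p8 (pos 8,9,10,11,12,13,14,15,24,25,26,27,28,29,30,31): XOR of data positions = 0⊕0⊕0⊕1⊕1⊕1⊕0⊕1⊕0⊕0⊕0⊕1⊕1⊕0⊕1 = 1
p16 (pos 16,17,18,19,20,21,22,23,24,25,26,27,28,29,30,31): XOR of data positions = 0⊕0⊕1⊕1⊕0⊕1⊕0⊕1⊕0⊕0⊕0⊕1⊕1⊕0⊕1 = 1
Codeword: 0100101100011101001101010001101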